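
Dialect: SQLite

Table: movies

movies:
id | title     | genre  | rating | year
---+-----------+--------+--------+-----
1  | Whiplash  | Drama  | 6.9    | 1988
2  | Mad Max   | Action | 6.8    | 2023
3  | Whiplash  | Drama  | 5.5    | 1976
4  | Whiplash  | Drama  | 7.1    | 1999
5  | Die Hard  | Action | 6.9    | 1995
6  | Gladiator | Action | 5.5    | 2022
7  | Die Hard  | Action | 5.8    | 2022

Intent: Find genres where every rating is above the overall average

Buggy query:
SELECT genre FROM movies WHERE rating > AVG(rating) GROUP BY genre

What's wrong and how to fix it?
Bug: WHERE evaluates per row before aggregation, so AVG() is unavailable

Fix: Compute the overall average in a scalar subquery and compare each group's MIN against it in HAVING

Corrected query:
SELECT genre FROM movies GROUP BY genre HAVING MIN(rating) > (SELECT AVG(rating) FROM movies)

Result:
(no rows)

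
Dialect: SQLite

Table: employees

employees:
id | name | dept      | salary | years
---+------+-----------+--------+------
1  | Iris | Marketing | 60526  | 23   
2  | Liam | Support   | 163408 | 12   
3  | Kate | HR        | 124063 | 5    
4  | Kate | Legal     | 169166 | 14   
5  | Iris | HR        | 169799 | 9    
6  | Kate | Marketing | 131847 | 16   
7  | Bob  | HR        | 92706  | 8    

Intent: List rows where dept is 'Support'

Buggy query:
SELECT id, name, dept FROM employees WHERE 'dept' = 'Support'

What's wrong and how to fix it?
Bug: 'dept' in single quotes is a string literal, not the column; the comparison is literal-vs-literal and never true

Fix: Reference the column as dept without single quotes

Corrected query:
SELECT id, name, dept FROM employees WHERE dept = 'Support'

Result:
id | name | dept   
---+------+--------
2  | Liam | Support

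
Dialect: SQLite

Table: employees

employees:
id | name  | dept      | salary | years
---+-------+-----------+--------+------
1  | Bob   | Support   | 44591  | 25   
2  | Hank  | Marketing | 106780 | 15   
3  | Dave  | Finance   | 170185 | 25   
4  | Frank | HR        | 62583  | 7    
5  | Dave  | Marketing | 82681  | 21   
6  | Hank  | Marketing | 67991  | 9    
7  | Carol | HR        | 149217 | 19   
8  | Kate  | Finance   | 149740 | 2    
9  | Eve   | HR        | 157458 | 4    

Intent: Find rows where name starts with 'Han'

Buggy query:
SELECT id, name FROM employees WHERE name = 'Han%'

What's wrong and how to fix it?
Bug: '=' compares the literal string including the % character; pattern matching needs LIKE

Fix: Replace '=' with LIKE so 'Han%' is treated as a pattern

Corrected query:
SELECT id, name FROM employees WHERE name LIKE 'Han%'

Result:
id | name
---+-----
2  | Hank
6  | Hank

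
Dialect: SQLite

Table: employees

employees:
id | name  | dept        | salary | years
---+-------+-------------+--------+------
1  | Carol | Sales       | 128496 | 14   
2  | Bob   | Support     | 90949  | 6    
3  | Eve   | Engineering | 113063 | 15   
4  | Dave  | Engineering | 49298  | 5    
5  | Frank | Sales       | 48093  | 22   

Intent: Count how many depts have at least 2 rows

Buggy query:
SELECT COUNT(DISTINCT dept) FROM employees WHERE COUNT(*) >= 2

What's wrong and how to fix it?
Bug: WHERE filters individual rows, not groups, so a group-level COUNT is invalid there

Fix: Group first with HAVING COUNT(*) >= 2, then COUNT the resulting groups

Corrected query:
SELECT COUNT(*) FROM (SELECT dept FROM employees GROUP BY dept HAVING COUNT(*) >= 2)

Result:
COUNT(*)
--------
2       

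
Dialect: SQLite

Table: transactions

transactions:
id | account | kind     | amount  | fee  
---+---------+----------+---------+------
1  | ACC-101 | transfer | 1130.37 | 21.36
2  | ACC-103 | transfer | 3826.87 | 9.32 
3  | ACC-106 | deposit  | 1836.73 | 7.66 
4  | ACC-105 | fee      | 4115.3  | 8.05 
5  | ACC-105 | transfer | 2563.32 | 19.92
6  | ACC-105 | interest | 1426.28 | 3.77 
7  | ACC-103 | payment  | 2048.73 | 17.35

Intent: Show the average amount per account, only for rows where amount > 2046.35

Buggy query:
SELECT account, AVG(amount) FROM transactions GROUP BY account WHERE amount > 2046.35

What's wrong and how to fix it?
Bug: Row-level WHERE must come before GROUP BY in the clause order

Fix: Place WHERE between FROM and GROUP BY

Corrected query:
SELECT account, AVG(amount) FROM transactions WHERE amount > 2046.35 GROUP BY account

Result:
account | AVG(amount)
--------+------------
ACC-103 | 2937.8     
ACC-105 | 3339.31    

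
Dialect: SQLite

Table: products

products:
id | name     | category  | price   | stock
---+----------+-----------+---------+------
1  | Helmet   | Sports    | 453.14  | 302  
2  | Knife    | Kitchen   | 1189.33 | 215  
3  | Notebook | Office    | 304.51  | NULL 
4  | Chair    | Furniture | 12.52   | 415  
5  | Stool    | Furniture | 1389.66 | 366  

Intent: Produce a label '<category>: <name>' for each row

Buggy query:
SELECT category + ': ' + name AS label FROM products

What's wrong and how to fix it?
Bug: SQLite uses || for string concatenation; + coerces text to numbers (yielding 0)

Fix: Use the || operator for string concatenation

Corrected query:
SELECT category || ': ' || name AS label FROM products

Result:
label           
----------------
Sports: Helmet  
Kitchen: Knife  
Office: Notebook
Furniture: Chair
Furniture: Stool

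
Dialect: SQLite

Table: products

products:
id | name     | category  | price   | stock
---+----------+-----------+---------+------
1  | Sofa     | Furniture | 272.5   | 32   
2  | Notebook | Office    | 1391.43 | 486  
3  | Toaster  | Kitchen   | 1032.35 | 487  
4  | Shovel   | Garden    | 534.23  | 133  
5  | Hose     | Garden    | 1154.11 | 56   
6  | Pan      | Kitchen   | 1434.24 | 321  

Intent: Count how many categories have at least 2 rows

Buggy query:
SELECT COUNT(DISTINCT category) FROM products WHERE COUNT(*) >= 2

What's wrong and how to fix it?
Bug: COUNT(*) cannot appear in WHERE; the per-group count doesn't exist yet

Fix: Use a subquery that GROUPs and filters with HAVING, then count its rows

Corrected query:
SELECT COUNT(*) FROM (SELECT category FROM products GROUP BY category HAVING COUNT(*) >= 2)

Result:
COUNT(*)
--------
2       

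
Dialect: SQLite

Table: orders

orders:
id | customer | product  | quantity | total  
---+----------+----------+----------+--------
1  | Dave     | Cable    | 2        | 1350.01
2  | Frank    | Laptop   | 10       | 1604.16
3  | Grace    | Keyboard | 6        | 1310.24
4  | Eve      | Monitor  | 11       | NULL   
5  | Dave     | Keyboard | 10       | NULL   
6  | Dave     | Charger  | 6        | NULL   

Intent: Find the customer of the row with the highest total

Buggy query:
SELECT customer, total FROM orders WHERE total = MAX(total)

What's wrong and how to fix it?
Bug: WHERE is evaluated per row; an aggregate over the whole table isn't defined there

Fix: Wrap MAX in a scalar subquery so WHERE compares against a single value

Corrected query:
SELECT customer, total FROM orders WHERE total = (SELECT MAX(total) FROM orders)

Result:
customer | total  
---------+--------
Frank    | 1604.16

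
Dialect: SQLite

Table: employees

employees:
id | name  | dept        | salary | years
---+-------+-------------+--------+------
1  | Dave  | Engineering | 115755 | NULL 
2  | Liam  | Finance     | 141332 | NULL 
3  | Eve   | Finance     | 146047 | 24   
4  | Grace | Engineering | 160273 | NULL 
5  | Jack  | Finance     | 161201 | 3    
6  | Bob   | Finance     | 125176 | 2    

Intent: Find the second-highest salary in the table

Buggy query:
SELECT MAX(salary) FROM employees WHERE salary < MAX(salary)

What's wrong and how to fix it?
Bug: MAX(salary) on the right of the comparison is an aggregate-in-WHERE error

Fix: Put the inner MAX in a scalar subquery

Corrected query:
SELECT MAX(salary) FROM employees WHERE salary < (SELECT MAX(salary) FROM employees)

Result:
MAX(salary)
-----------
160273     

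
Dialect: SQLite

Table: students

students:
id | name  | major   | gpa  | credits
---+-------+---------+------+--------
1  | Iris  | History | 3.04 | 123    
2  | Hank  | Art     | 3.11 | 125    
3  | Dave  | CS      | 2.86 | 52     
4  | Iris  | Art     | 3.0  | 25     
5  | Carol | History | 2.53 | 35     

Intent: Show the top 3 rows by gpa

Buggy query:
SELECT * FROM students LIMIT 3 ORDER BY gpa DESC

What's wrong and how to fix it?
Bug: LIMIT must come after ORDER BY

Fix: Swap the clauses: ORDER BY first, then LIMIT

Corrected query:
SELECT * FROM students ORDER BY gpa DESC LIMIT 3

Result:
id | name | major   | gpa  | credits
---+------+---------+------+--------
2  | Hank | Art     | 3.11 | 125    
1  | Iris | History | 3.04 | 123    
4  | Iris | Art     | 3    | 25     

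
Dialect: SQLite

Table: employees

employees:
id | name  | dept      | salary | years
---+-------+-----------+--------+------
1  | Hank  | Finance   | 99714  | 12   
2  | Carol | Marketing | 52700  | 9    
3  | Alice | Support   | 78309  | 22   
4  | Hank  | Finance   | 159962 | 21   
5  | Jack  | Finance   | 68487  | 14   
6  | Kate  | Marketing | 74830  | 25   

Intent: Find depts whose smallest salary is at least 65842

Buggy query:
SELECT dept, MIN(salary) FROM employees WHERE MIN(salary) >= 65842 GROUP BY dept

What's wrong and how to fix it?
Bug: Aggregates like MIN are computed per group after WHERE runs

Fix: Use HAVING for the per-group MIN condition

Corrected query:
SELECT dept, MIN(salary) FROM employees GROUP BY dept HAVING MIN(salary) >= 65842

Result:
dept    | MIN(salary)
--------+------------
Finance | 68487      
Support | 78309      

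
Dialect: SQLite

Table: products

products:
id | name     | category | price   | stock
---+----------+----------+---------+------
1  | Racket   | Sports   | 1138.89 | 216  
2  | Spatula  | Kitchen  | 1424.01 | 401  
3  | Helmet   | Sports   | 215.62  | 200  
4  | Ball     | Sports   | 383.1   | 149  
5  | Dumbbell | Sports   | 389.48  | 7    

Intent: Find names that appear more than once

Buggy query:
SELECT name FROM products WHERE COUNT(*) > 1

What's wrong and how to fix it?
Bug: COUNT(*) is an aggregate and cannot be used in WHERE

Fix: Group first, then use HAVING for the count condition

Corrected query:
SELECT name FROM products GROUP BY name HAVING COUNT(*) > 1

Result:
(no rows)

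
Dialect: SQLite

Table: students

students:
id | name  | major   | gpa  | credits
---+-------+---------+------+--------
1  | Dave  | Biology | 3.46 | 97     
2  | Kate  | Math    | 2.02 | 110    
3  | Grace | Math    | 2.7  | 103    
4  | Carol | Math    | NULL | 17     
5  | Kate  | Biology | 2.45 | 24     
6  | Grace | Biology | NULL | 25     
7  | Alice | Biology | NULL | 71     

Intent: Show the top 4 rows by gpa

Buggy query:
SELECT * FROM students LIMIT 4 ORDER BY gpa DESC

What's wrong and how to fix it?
Bug: ORDER BY cannot follow LIMIT; LIMIT is the final clause

Fix: Swap the clauses: ORDER BY first, then LIMIT

Corrected query:
SELECT * FROM students ORDER BY gpa DESC LIMIT 4

Result:
id | name  | major   | gpa  | credits
---+-------+---------+------+--------
1  | Dave  | Biology | 3.46 | 97     
3  | Grace | Math    | 2.7  | 103    
5  | Kate  | Biology | 2.45 | 24     
2  | Kate  | Math    | 2.02 | 110    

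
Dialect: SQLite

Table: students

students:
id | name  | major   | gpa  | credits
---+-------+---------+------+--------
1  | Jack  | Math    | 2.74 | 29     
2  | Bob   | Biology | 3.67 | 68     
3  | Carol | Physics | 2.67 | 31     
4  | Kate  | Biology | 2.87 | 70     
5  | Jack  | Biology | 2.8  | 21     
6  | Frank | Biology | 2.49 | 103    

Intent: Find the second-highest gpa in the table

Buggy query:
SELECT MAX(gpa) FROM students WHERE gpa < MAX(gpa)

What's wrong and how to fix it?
Bug: MAX(gpa) on the right of the comparison is an aggregate-in-WHERE error

Fix: Compute the overall MAX in a subquery, then take MAX of rows below it

Corrected query:
SELECT MAX(gpa) FROM students WHERE gpa < (SELECT MAX(gpa) FROM students)

Result:
MAX(gpa)
--------
2.87    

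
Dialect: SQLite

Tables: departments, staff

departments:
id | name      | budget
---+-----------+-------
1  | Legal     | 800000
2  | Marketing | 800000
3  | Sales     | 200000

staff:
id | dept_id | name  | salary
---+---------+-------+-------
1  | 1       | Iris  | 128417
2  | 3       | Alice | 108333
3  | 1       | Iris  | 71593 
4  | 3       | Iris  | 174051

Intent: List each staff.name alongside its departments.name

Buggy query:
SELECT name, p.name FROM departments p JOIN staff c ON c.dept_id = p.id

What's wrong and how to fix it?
Bug: 'name' exists in both joined tables, so the database can't tell which one is meant

Fix: Qualify the column with its table alias (c.name)

Corrected query:
SELECT c.name, p.name FROM departments p JOIN staff c ON c.dept_id = p.id

Result:
name  | name 
------+------
Iris  | Legal
Alice | Sales
Iris  | Legal
Iris  | Sales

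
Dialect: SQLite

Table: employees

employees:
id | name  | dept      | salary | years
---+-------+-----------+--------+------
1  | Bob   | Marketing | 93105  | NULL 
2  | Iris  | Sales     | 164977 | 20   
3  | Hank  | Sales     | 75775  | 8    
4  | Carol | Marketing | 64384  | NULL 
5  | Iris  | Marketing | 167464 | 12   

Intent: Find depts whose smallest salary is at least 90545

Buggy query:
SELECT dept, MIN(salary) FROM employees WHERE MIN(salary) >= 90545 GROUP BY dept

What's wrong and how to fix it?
Bug: MIN() in WHERE is a misuse of aggregate

Fix: Replace WHERE with HAVING after the GROUP BY

Corrected query:
SELECT dept, MIN(salary) FROM employees GROUP BY dept HAVING MIN(salary) >= 90545

Result:
(no rows)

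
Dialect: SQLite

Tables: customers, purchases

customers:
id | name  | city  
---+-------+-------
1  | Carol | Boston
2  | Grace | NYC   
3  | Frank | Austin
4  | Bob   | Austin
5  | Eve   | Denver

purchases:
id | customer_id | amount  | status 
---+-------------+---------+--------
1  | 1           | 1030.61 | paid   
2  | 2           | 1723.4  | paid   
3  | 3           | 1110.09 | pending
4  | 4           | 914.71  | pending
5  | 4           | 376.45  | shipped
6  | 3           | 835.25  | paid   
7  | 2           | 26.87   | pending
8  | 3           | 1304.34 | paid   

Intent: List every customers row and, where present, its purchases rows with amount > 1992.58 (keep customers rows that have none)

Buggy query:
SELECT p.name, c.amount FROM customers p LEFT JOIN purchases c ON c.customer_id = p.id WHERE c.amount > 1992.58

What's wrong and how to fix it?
Bug: A WHERE condition on the right-hand table after LEFT JOIN drops unmatched parents

Fix: Put 'c.amount > 1992.58' in the JOIN's ON clause instead of WHERE

Corrected query:
SELECT p.name, c.amount FROM customers p LEFT JOIN purchases c ON c.customer_id = p.id AND c.amount > 1992.58

Result:
name  | amount
------+-------
Carol | NULL  
Grace | NULL  
Frank | NULL  
Bob   | NULL  
Eve   | NULL  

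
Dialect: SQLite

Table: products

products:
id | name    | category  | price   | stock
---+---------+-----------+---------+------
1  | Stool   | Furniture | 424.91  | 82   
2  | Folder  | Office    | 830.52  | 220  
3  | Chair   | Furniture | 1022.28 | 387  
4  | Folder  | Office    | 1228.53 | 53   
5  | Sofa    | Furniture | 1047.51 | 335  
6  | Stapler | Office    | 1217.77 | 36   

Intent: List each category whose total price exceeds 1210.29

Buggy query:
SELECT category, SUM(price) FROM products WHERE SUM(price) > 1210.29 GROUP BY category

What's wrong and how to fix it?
Bug: WHERE runs before GROUP BY, so aggregates aren't available there

Fix: Move the aggregate condition to a HAVING clause

Corrected query:
SELECT category, SUM(price) FROM products GROUP BY category HAVING SUM(price) > 1210.29

Result:
category  | SUM(price)
----------+-----------
Furniture | 2494.7    
Office    | 3276.82   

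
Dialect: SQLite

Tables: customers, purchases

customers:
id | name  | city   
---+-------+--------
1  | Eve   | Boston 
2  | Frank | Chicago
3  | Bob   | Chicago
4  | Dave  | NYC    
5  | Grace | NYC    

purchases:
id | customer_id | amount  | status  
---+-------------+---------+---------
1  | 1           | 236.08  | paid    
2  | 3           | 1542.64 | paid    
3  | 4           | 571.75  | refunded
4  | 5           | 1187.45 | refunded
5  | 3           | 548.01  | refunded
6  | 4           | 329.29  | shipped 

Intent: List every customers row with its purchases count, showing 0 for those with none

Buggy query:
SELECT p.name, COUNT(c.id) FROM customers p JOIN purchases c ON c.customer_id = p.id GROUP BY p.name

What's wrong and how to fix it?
Bug: INNER JOIN drops customers rows that have no matching purchases rows

Fix: Switch to LEFT JOIN to retain unmatched parent rows

Corrected query:
SELECT p.name, COUNT(c.id) FROM customers p LEFT JOIN purchases c ON c.customer_id = p.id GROUP BY p.name

Result:
name  | COUNT(c.id)
------+------------
Bob   | 2          
Dave  | 2          
Eve   | 1          
Frank | 0          
Grace | 1          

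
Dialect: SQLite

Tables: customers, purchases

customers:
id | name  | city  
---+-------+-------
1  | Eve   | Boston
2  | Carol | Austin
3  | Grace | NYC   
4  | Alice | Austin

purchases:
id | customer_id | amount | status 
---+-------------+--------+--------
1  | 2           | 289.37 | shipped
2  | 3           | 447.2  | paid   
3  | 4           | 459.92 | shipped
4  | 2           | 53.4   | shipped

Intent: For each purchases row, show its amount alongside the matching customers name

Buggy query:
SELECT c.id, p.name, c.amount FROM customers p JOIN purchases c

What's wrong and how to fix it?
Bug: JOIN with no ON clause produces a cartesian product; every purchases row pairs with every customers row

Fix: Specify the join condition linking the foreign key to the parent id

Corrected query:
SELECT c.id, p.name, c.amount FROM customers p JOIN purchases c ON c.customer_id = p.id

Result:
id | name  | amount
---+-------+-------
1  | Carol | 289.37
2  | Grace | 447.2 
3  | Alice | 459.92
4  | Carol | 53.4  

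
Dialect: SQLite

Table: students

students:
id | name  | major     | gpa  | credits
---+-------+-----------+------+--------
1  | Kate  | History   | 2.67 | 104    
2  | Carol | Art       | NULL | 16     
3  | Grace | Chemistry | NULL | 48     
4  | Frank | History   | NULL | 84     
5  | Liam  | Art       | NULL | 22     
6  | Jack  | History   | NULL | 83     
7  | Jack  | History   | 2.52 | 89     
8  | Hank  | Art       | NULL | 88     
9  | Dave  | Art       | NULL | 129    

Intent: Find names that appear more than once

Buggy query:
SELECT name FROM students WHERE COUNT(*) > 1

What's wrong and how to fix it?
Bug: WHERE can't reference COUNT(*); aggregates are computed after WHERE

Fix: GROUP BY name, then filter groups with HAVING COUNT(*) > 1

Corrected query:
SELECT name FROM students GROUP BY name HAVING COUNT(*) > 1

Result:
name
----
Jack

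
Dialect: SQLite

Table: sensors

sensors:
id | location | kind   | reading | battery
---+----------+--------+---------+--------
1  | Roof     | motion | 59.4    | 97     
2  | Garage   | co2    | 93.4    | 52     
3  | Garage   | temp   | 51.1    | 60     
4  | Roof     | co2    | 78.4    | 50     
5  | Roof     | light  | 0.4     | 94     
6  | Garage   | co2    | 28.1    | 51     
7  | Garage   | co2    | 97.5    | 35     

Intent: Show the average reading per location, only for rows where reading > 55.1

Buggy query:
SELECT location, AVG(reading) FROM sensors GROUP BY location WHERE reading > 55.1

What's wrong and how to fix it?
Bug: WHERE cannot follow GROUP BY

Fix: Move the WHERE clause before GROUP BY

Corrected query:
SELECT location, AVG(reading) FROM sensors WHERE reading > 55.1 GROUP BY location

Result:
location | AVG(reading)
---------+-------------
Garage   | 95.45       
Roof     | 68.9        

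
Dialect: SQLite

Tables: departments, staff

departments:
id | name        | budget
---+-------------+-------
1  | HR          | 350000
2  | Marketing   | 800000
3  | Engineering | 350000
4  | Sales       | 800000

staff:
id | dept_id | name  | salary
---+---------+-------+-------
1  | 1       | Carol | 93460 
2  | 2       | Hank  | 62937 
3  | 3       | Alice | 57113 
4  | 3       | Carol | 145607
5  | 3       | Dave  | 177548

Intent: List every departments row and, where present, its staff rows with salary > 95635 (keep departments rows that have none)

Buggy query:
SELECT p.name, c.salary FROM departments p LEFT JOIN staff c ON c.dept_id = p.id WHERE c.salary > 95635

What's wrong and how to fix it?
Bug: A WHERE condition on the right-hand table after LEFT JOIN drops unmatched parents

Fix: Put 'c.salary > 95635' in the JOIN's ON clause instead of WHERE

Corrected query:
SELECT p.name, c.salary FROM departments p LEFT JOIN staff c ON c.dept_id = p.id AND c.salary > 95635

Result:
name        | salary
------------+-------
HR          | NULL  
Marketing   | NULL  
Engineering | 145607
Engineering | 177548
Sales       | NULL  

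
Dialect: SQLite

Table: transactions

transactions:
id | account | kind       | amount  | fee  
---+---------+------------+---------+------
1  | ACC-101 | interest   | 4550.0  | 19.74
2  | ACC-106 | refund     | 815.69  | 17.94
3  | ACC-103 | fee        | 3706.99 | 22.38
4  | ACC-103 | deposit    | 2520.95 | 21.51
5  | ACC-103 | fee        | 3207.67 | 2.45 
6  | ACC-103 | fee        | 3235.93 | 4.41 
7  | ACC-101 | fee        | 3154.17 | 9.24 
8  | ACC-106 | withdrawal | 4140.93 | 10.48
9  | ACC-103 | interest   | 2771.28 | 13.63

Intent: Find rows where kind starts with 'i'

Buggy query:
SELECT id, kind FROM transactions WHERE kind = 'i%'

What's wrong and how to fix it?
Bug: Wildcards only work with LIKE; '=' treats '%' as a literal character

Fix: Use LIKE for wildcard pattern matching

Corrected query:
SELECT id, kind FROM transactions WHERE kind LIKE 'i%'

Result:
id | kind    
---+---------
1  | interest
9  | interest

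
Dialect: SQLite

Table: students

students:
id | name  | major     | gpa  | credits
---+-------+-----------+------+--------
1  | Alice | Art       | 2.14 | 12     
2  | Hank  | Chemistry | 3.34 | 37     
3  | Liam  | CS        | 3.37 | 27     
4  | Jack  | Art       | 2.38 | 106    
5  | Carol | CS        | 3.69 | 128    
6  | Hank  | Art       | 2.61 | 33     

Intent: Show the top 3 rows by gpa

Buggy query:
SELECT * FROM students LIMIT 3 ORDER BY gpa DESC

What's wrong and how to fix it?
Bug: ORDER BY cannot follow LIMIT; LIMIT is the final clause

Fix: Sort with ORDER BY, then apply LIMIT

Corrected query:
SELECT * FROM students ORDER BY gpa DESC LIMIT 3

Result:
id | name  | major     | gpa  | credits
---+-------+-----------+------+--------
5  | Carol | CS        | 3.69 | 128    
3  | Liam  | CS        | 3.37 | 27     
2  | Hank  | Chemistry | 3.34 | 37     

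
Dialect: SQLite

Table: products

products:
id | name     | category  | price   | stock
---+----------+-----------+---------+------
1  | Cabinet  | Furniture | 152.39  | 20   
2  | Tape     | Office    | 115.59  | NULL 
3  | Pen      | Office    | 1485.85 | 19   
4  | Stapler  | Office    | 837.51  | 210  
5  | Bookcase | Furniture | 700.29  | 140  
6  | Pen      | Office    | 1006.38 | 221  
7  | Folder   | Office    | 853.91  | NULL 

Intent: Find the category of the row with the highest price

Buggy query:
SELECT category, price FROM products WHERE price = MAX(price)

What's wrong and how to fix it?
Bug: WHERE is evaluated per row; an aggregate over the whole table isn't defined there

Fix: Use a subquery: WHERE price = (SELECT MAX(price) FROM products)

Corrected query:
SELECT category, price FROM products WHERE price = (SELECT MAX(price) FROM products)

Result:
category | price  
---------+--------
Office   | 1485.85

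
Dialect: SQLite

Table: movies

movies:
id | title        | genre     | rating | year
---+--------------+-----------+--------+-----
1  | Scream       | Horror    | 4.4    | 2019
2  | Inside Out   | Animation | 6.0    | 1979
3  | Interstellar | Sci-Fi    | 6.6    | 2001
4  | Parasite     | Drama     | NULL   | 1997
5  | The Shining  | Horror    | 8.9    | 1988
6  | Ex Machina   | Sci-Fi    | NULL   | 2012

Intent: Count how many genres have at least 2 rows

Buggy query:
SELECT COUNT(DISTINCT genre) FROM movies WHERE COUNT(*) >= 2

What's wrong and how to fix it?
Bug: WHERE filters individual rows, not groups, so a group-level COUNT is invalid there

Fix: Group first with HAVING COUNT(*) >= 2, then COUNT the resulting groups

Corrected query:
SELECT COUNT(*) FROM (SELECT genre FROM movies GROUP BY genre HAVING COUNT(*) >= 2)

Result:
COUNT(*)
--------
2       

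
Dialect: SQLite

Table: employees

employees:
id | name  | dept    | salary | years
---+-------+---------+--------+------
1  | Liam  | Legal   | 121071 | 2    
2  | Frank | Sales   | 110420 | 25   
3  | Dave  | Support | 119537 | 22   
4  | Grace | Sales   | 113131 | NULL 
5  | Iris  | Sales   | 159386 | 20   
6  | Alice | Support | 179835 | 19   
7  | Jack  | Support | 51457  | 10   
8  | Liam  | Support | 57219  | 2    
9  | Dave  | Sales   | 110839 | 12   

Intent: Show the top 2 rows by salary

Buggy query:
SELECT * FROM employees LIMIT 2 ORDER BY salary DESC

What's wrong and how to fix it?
Bug: ORDER BY cannot follow LIMIT; LIMIT is the final clause

Fix: Sort with ORDER BY, then apply LIMIT

Corrected query:
SELECT * FROM employees ORDER BY salary DESC LIMIT 2

Result:
id | name  | dept    | salary | years
---+-------+---------+--------+------
6  | Alice | Support | 179835 | 19   
5  | Iris  | Sales   | 159386 | 20   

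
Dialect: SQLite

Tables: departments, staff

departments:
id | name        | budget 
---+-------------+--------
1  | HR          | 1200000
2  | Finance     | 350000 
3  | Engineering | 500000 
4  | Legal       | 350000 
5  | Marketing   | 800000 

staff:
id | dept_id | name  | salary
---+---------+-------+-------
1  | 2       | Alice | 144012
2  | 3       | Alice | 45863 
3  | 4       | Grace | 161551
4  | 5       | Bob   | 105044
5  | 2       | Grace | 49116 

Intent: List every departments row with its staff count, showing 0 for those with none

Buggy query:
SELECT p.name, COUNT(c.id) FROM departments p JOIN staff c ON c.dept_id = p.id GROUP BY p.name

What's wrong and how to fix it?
Bug: An inner join excludes parents with zero children

Fix: Use LEFT JOIN so parents without children still appear (COUNT(c.id) gives 0)

Corrected query:
SELECT p.name, COUNT(c.id) FROM departments p LEFT JOIN staff c ON c.dept_id = p.id GROUP BY p.name

Result:
name        | COUNT(c.id)
------------+------------
Engineering | 1          
Finance     | 2          
HR          | 0          
Legal       | 1          
Marketing   | 1          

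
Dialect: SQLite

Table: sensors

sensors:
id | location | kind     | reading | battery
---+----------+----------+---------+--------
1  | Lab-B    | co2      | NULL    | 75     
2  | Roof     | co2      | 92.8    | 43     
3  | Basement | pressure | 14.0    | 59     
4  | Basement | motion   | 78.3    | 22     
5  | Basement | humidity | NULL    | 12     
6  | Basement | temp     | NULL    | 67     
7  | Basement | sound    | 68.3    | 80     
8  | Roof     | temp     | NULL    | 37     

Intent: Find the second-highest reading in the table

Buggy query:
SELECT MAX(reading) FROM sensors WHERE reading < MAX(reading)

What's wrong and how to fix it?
Bug: The inner MAX is an aggregate inside WHERE, which is not allowed

Fix: Compute the overall MAX in a subquery, then take MAX of rows below it

Corrected query:
SELECT MAX(reading) FROM sensors WHERE reading < (SELECT MAX(reading) FROM sensors)

Result:
MAX(reading)
------------
78.3        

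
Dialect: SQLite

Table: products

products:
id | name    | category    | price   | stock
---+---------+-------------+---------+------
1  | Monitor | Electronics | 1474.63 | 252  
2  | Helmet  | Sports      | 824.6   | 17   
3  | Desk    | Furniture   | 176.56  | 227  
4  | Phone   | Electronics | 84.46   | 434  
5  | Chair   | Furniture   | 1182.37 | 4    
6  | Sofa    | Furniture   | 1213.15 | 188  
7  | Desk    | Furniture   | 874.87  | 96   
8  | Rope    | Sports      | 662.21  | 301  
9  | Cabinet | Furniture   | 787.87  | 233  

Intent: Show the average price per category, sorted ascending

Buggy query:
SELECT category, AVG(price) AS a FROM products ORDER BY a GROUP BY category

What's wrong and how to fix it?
Bug: ORDER BY appears before GROUP BY; SQL clause order requires GROUP BY first

Fix: Move ORDER BY to the end, after GROUP BY

Corrected query:
SELECT category, AVG(price) AS a FROM products GROUP BY category ORDER BY a

Result:
category    | a      
------------+--------
Sports      | 743.405
Electronics | 779.545
Furniture   | 846.964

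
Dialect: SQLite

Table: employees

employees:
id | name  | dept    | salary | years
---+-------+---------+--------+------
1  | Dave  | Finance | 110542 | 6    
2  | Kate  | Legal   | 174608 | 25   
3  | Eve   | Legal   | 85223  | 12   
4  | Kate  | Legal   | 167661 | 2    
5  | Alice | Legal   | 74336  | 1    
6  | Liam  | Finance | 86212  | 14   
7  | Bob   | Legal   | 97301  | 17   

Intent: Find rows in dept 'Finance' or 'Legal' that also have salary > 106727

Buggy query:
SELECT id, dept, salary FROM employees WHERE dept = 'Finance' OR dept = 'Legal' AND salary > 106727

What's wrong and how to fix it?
Bug: Without parentheses, AND is evaluated before OR, so the salary filter only applies to the 'Legal' branch

Fix: Add parentheses around the OR so the AND applies to both alternatives

Corrected query:
SELECT id, dept, salary FROM employees WHERE (dept = 'Finance' OR dept = 'Legal') AND salary > 106727

Result:
id | dept    | salary
---+---------+-------
1  | Finance | 110542
2  | Legal   | 174608
4  | Legal   | 167661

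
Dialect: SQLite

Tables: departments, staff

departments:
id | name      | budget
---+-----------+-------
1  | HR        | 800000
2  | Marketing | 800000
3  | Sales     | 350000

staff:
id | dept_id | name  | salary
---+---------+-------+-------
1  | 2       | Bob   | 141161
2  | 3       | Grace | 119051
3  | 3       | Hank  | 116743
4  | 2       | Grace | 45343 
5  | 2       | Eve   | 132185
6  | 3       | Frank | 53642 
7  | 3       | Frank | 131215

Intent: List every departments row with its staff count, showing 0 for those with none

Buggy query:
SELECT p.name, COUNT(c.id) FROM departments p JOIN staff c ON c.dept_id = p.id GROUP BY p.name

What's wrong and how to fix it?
Bug: An inner join excludes parents with zero children

Fix: Use LEFT JOIN so parents without children still appear (COUNT(c.id) gives 0)

Corrected query:
SELECT p.name, COUNT(c.id) FROM departments p LEFT JOIN staff c ON c.dept_id = p.id GROUP BY p.name

Result:
name      | COUNT(c.id)
----------+------------
HR        | 0          
Marketing | 3          
Sales     | 4          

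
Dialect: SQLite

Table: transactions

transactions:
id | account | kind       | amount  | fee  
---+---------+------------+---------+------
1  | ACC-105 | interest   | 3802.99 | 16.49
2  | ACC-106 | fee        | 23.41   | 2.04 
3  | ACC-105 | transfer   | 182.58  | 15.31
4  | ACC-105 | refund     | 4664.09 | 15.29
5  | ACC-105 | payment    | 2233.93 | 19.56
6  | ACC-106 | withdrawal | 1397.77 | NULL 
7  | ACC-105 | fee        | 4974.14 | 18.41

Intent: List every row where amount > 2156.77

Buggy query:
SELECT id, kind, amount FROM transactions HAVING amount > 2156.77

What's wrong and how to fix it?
Bug: HAVING filters the output of aggregation, but this query has no GROUP BY and no aggregate functions, so SQLite rejects it (HAVING clause on a non-aggregate query); the condition here is per row

Fix: Use WHERE for row-level filtering

Corrected query:
SELECT id, kind, amount FROM transactions WHERE amount > 2156.77

Result:
id | kind     | amount 
---+----------+--------
1  | interest | 3802.99
4  | refund   | 4664.09
5  | payment  | 2233.93
7  | fee      | 4974.14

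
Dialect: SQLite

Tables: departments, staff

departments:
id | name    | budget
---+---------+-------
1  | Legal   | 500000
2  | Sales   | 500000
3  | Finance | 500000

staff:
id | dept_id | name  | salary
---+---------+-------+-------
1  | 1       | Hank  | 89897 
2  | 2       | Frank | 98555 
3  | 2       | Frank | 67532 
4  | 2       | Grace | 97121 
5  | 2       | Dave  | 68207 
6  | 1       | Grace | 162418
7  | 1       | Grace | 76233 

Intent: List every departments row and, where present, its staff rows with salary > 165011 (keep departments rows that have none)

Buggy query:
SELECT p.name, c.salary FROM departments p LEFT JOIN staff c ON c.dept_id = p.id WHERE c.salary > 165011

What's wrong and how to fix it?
Bug: A WHERE condition on the right-hand table after LEFT JOIN drops unmatched parents

Fix: Put 'c.salary > 165011' in the JOIN's ON clause instead of WHERE

Corrected query:
SELECT p.name, c.salary FROM departments p LEFT JOIN staff c ON c.dept_id = p.id AND c.salary > 165011

Result:
name    | salary
--------+-------
Legal   | NULL  
Sales   | NULL  
Finance | NULL  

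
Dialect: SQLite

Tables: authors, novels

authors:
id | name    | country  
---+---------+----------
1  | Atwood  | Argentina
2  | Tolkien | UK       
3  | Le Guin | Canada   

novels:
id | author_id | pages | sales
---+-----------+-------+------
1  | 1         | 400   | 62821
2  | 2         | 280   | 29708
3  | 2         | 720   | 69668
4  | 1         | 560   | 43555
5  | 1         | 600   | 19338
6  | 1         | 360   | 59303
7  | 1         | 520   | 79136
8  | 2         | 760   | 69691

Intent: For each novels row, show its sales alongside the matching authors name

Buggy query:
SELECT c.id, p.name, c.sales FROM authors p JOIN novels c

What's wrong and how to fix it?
Bug: Missing join condition: each novels row is matched to all authors rows instead of just its own

Fix: Specify the join condition linking the foreign key to the parent id

Corrected query:
SELECT c.id, p.name, c.sales FROM authors p JOIN novels c ON c.author_id = p.id

Result:
id | name    | sales
---+---------+------
1  | Atwood  | 62821
2  | Tolkien | 29708
3  | Tolkien | 69668
4  | Atwood  | 43555
5  | Atwood  | 19338
6  | Atwood  | 59303
7  | Atwood  | 79136
8  | Tolkien | 69691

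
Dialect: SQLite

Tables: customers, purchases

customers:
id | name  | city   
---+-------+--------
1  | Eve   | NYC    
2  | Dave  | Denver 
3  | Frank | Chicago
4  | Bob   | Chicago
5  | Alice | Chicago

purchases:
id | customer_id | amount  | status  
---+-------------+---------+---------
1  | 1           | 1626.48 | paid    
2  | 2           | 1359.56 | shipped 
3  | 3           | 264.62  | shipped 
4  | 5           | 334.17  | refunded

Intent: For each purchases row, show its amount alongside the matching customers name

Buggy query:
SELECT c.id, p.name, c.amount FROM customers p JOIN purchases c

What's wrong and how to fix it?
Bug: JOIN with no ON clause produces a cartesian product; every purchases row pairs with every customers row

Fix: Add ON c.customer_id = p.id to the JOIN

Corrected query:
SELECT c.id, p.name, c.amount FROM customers p JOIN purchases c ON c.customer_id = p.id

Result:
id | name  | amount 
---+-------+--------
1  | Eve   | 1626.48
2  | Dave  | 1359.56
3  | Frank | 264.62 
4  | Alice | 334.17 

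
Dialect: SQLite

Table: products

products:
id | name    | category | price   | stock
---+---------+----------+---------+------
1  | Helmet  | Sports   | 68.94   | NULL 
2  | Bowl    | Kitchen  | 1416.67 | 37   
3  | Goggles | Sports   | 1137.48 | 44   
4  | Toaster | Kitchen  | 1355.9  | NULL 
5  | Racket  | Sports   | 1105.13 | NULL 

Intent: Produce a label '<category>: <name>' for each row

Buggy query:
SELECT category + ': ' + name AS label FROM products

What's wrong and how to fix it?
Bug: SQLite uses || for string concatenation; + coerces text to numbers (yielding 0)

Fix: Use the || operator for string concatenation

Corrected query:
SELECT category || ': ' || name AS label FROM products

Result:
label           
----------------
Sports: Helmet  
Kitchen: Bowl   
Sports: Goggles 
Kitchen: Toaster
Sports: Racket  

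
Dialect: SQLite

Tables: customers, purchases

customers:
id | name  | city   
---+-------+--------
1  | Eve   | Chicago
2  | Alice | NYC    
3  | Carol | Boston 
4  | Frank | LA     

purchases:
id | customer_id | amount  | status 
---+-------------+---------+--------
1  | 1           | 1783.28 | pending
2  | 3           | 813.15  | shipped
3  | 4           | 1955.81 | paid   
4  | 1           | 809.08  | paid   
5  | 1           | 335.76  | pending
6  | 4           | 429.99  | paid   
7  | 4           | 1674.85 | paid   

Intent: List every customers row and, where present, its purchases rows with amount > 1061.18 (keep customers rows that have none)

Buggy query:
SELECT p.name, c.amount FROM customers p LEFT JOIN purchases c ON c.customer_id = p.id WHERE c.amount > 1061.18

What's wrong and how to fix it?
Bug: A WHERE condition on the right-hand table after LEFT JOIN drops unmatched parents

Fix: Put 'c.amount > 1061.18' in the JOIN's ON clause instead of WHERE

Corrected query:
SELECT p.name, c.amount FROM customers p LEFT JOIN purchases c ON c.customer_id = p.id AND c.amount > 1061.18

Result:
name  | amount 
------+--------
Eve   | 1783.28
Alice | NULL   
Carol | NULL   
Frank | 1674.85
Frank | 1955.81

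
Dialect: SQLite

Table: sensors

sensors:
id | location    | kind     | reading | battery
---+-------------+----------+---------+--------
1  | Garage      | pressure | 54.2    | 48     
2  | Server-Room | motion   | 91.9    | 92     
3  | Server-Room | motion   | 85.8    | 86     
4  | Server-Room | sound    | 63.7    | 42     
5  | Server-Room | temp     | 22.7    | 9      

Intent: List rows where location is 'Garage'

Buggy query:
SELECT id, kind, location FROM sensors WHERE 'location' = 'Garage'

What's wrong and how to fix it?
Bug: 'location' in single quotes is a string literal, not the column; the comparison is literal-vs-literal and never true

Fix: Reference the column as location without single quotes

Corrected query:
SELECT id, kind, location FROM sensors WHERE location = 'Garage'

Result:
id | kind     | location
---+----------+---------
1  | pressure | Garage  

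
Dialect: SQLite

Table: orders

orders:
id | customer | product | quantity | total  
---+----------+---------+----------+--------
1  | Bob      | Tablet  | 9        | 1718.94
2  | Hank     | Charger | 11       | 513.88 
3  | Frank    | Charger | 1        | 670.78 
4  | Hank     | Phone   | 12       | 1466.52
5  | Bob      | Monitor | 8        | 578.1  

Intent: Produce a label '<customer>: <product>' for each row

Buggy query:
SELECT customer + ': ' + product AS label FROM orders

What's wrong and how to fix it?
Bug: '+' is numeric addition; on text columns SQLite converts them to 0 instead of concatenating

Fix: Use the || operator for string concatenation

Corrected query:
SELECT customer || ': ' || product AS label FROM orders

Result:
label         
--------------
Bob: Tablet   
Hank: Charger 
Frank: Charger
Hank: Phone   
Bob: Monitor  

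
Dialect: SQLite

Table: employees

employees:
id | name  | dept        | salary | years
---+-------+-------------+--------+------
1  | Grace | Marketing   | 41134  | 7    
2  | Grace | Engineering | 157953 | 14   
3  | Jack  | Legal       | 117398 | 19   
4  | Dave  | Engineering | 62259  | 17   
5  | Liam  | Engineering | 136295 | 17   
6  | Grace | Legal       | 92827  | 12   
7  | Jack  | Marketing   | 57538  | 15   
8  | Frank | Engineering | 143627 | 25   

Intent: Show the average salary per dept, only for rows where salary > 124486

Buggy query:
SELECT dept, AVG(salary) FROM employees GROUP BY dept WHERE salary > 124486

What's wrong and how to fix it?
Bug: WHERE cannot follow GROUP BY

Fix: Move the WHERE clause before GROUP BY

Corrected query:
SELECT dept, AVG(salary) FROM employees WHERE salary > 124486 GROUP BY dept

Result:
dept        | AVG(salary)  
------------+--------------
Engineering | 145958.333333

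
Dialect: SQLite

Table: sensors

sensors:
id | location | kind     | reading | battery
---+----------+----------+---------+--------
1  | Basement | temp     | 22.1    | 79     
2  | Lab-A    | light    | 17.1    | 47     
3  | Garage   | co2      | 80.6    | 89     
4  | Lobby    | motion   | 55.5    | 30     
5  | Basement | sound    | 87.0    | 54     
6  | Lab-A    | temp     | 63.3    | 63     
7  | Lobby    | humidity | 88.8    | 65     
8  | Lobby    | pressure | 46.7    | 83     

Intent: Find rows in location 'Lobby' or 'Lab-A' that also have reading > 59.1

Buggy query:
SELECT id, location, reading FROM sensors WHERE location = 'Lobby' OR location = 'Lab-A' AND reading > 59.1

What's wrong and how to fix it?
Bug: Without parentheses, AND is evaluated before OR, so the reading filter only applies to the 'Lab-A' branch

Fix: Add parentheses around the OR so the AND applies to both alternatives

Corrected query:
SELECT id, location, reading FROM sensors WHERE (location = 'Lobby' OR location = 'Lab-A') AND reading > 59.1

Result:
id | location | reading
---+----------+--------
6  | Lab-A    | 63.3   
7  | Lobby    | 88.8   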